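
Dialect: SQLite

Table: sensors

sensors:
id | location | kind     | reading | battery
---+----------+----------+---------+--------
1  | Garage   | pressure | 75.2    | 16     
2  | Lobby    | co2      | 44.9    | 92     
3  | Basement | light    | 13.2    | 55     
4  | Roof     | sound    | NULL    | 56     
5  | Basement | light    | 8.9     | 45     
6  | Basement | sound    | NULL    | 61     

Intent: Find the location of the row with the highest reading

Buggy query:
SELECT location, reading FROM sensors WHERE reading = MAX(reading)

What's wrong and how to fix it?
Bug: MAX(reading) is an aggregate and cannot be used directly in WHERE

Fix: Use a subquery: WHERE reading = (SELECT MAX(reading) FROM sensors)

Corrected query:
SELECT location, reading FROM sensors WHERE reading = (SELECT MAX(reading) FROM sensors)

Result:
location | reading
---------+--------
Garage   | 75.2   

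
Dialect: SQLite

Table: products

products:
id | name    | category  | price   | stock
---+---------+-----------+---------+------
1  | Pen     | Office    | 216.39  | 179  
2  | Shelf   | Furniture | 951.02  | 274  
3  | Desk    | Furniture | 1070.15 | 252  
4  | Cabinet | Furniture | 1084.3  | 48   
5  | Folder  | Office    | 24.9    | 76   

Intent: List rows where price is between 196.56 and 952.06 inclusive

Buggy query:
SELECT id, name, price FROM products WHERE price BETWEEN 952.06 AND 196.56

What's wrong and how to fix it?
Bug: The bounds are reversed; BETWEEN a AND b requires a <= b to match anything

Fix: Write BETWEEN 196.56 AND 952.06

Corrected query:
SELECT id, name, price FROM products WHERE price BETWEEN 196.56 AND 952.06

Result:
id | name  | price 
---+-------+-------
1  | Pen   | 216.39
2  | Shelf | 951.02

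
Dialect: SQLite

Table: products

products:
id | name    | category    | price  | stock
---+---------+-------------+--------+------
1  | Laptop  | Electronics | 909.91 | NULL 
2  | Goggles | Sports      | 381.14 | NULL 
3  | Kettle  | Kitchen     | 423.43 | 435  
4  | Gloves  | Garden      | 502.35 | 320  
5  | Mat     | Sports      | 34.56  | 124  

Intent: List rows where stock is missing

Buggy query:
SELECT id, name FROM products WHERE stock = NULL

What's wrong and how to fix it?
Bug: '= NULL' is always unknown in SQL three-valued logic, so no rows match

Fix: Use IS NULL to test for NULL

Corrected query:
SELECT id, name FROM products WHERE stock IS NULL

Result:
id | name   
---+--------
1  | Laptop 
2  | Goggles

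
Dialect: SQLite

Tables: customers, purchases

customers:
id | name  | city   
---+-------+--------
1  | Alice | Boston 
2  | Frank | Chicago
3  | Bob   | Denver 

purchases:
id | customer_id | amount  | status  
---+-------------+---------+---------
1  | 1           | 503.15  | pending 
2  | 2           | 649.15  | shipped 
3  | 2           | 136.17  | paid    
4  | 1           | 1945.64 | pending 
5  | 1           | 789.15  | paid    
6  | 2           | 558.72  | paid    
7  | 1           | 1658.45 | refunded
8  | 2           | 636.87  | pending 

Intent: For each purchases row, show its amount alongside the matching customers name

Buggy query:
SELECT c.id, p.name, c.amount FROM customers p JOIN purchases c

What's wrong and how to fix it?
Bug: Missing join condition: each purchases row is matched to all customers rows instead of just its own

Fix: Specify the join condition linking the foreign key to the parent id

Corrected query:
SELECT c.id, p.name, c.amount FROM customers p JOIN purchases c ON c.customer_id = p.id

Result:
id | name  | amount 
---+-------+--------
1  | Alice | 503.15 
2  | Frank | 649.15 
3  | Frank | 136.17 
4  | Alice | 1945.64
5  | Alice | 789.15 
6  | Frank | 558.72 
7  | Alice | 1658.45
8  | Frank | 636.87 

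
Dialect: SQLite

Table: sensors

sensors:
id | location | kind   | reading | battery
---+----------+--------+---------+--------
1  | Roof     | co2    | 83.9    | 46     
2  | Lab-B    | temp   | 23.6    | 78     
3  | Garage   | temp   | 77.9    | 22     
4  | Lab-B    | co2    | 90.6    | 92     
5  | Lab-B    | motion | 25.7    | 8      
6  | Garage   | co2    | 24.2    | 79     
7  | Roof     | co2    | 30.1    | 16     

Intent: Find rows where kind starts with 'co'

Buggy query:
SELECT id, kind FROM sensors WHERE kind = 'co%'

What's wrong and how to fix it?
Bug: '=' compares the literal string including the % character; pattern matching needs LIKE

Fix: Replace '=' with LIKE so 'co%' is treated as a pattern

Corrected query:
SELECT id, kind FROM sensors WHERE kind LIKE 'co%'

Result:
id | kind
---+-----
1  | co2 
4  | co2 
6  | co2 
7  | co2 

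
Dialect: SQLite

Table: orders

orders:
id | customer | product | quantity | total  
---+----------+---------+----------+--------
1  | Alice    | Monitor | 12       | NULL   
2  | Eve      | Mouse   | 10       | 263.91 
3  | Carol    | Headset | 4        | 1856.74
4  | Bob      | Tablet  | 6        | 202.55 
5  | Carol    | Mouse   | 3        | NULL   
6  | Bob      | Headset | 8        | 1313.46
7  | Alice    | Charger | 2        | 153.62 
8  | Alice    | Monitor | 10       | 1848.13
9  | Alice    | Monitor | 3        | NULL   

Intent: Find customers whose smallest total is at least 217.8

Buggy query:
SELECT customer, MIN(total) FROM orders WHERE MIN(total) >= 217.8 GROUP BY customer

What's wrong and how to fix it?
Bug: Aggregates like MIN are computed per group after WHERE runs

Fix: Replace WHERE with HAVING after the GROUP BY

Corrected query:
SELECT customer, MIN(total) FROM orders GROUP BY customer HAVING MIN(total) >= 217.8

Result:
customer | MIN(total)
---------+-----------
Carol    | 1856.74   
Eve      | 263.91    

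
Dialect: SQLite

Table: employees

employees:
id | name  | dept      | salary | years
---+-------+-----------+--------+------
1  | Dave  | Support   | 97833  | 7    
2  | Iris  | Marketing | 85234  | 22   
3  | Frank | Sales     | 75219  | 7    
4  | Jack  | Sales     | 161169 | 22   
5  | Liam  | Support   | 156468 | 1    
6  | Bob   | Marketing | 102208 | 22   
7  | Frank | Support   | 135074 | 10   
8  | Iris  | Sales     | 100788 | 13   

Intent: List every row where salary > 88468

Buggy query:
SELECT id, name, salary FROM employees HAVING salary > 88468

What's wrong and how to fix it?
Bug: HAVING filters the output of aggregation, but this query has no GROUP BY and no aggregate functions, so SQLite rejects it (HAVING clause on a non-aggregate query); the condition here is per row

Fix: Use WHERE for row-level filtering

Corrected query:
SELECT id, name, salary FROM employees WHERE salary > 88468

Result:
id | name  | salary
---+-------+-------
1  | Dave  | 97833 
4  | Jack  | 161169
5  | Liam  | 156468
6  | Bob   | 102208
7  | Frank | 135074
8  | Iris  | 100788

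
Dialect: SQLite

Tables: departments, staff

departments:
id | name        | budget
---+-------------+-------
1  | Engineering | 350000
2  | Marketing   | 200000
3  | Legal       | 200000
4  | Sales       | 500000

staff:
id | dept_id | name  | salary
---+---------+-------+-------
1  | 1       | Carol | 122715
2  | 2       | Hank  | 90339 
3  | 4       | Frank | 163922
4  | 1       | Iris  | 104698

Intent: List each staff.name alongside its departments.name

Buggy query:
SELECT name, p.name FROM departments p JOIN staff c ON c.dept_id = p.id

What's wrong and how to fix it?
Bug: 'name' exists in both joined tables, so the database can't tell which one is meant

Fix: Qualify the column with its table alias (c.name)

Corrected query:
SELECT c.name, p.name FROM departments p JOIN staff c ON c.dept_id = p.id

Result:
name  | name       
------+------------
Carol | Engineering
Hank  | Marketing  
Frank | Sales      
Iris  | Engineering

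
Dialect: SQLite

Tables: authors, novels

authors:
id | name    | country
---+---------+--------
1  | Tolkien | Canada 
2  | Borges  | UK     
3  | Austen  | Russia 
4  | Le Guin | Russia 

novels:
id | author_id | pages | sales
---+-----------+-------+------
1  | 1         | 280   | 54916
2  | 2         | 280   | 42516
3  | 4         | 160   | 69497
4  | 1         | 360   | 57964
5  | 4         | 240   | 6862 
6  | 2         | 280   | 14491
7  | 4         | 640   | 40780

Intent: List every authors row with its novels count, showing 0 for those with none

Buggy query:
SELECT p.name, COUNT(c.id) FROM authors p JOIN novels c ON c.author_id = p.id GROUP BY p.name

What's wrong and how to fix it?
Bug: INNER JOIN drops authors rows that have no matching novels rows

Fix: Use LEFT JOIN so parents without children still appear (COUNT(c.id) gives 0)

Corrected query:
SELECT p.name, COUNT(c.id) FROM authors p LEFT JOIN novels c ON c.author_id = p.id GROUP BY p.name

Result:
name    | COUNT(c.id)
--------+------------
Austen  | 0          
Borges  | 2          
Le Guin | 3          
Tolkien | 2          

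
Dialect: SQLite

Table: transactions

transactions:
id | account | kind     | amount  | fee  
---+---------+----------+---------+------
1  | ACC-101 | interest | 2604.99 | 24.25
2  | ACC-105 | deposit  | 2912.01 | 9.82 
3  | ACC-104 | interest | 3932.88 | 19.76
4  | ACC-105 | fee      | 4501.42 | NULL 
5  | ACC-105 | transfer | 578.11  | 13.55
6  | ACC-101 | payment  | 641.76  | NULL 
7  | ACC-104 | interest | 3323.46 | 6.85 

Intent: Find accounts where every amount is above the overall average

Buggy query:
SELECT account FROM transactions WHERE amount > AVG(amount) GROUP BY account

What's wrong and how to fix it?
Bug: AVG() is an aggregate; it can't sit directly in WHERE

Fix: Use a subquery for AVG and a HAVING MIN(...) filter so the condition holds for every row in the group

Corrected query:
SELECT account FROM transactions GROUP BY account HAVING MIN(amount) > (SELECT AVG(amount) FROM transactions)

Result:
account
-------
ACC-104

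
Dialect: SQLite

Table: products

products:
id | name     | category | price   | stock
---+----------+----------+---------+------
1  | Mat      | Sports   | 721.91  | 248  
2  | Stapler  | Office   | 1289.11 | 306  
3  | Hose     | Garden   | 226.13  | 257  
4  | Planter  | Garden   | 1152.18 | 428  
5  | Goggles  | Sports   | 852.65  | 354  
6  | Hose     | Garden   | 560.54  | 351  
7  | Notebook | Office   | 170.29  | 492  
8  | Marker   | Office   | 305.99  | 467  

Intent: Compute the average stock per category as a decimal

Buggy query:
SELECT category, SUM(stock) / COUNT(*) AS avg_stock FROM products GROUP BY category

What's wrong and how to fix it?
Bug: SUM(stock) and COUNT(*) are both integers; the division truncates the fractional part

Fix: Multiply by 1.0 (or CAST to REAL) to force floating-point division

Corrected query:
SELECT category, SUM(stock) * 1.0 / COUNT(*) AS avg_stock FROM products GROUP BY category

Result:
category | avg_stock 
---------+-----------
Garden   | 345.333333
Office   | 421.666667
Sports   | 301       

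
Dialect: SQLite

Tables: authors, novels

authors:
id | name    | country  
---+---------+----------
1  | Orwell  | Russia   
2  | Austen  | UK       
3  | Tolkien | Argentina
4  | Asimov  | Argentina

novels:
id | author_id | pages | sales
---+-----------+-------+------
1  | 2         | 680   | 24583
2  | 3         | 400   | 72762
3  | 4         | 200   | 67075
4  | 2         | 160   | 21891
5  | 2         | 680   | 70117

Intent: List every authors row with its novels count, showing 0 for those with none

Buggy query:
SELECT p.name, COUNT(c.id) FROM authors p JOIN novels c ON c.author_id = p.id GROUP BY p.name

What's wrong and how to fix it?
Bug: An inner join excludes parents with zero children

Fix: Switch to LEFT JOIN to retain unmatched parent rows

Corrected query:
SELECT p.name, COUNT(c.id) FROM authors p LEFT JOIN novels c ON c.author_id = p.id GROUP BY p.name

Result:
name    | COUNT(c.id)
--------+------------
Asimov  | 1          
Austen  | 3          
Orwell  | 0          
Tolkien | 1          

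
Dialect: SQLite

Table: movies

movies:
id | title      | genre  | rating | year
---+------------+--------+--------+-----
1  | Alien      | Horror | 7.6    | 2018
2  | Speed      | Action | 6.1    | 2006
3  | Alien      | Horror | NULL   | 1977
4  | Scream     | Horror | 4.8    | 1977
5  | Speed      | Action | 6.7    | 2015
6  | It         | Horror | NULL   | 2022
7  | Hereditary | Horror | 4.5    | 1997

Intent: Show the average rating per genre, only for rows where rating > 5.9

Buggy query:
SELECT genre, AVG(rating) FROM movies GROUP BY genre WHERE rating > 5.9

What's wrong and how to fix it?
Bug: WHERE cannot follow GROUP BY

Fix: Place WHERE between FROM and GROUP BY

Corrected query:
SELECT genre, AVG(rating) FROM movies WHERE rating > 5.9 GROUP BY genre

Result:
genre  | AVG(rating)
-------+------------
Action | 6.4        
Horror | 7.6        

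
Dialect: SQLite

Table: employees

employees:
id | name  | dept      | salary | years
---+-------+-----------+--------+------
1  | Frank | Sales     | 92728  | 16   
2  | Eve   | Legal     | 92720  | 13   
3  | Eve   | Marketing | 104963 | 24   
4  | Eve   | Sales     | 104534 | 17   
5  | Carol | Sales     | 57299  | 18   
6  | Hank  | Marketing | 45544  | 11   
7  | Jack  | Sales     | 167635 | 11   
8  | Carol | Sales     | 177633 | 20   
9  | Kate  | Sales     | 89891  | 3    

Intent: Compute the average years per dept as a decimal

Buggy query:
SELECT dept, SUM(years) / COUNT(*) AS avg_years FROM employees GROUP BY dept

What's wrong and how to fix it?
Bug: Both operands are integers, so '/' performs integer division and truncates

Fix: Multiply by 1.0 (or CAST to REAL) to force floating-point division

Corrected query:
SELECT dept, SUM(years) * 1.0 / COUNT(*) AS avg_years FROM employees GROUP BY dept

Result:
dept      | avg_years
----------+----------
Legal     | 13       
Marketing | 17.5     
Sales     | 14.166667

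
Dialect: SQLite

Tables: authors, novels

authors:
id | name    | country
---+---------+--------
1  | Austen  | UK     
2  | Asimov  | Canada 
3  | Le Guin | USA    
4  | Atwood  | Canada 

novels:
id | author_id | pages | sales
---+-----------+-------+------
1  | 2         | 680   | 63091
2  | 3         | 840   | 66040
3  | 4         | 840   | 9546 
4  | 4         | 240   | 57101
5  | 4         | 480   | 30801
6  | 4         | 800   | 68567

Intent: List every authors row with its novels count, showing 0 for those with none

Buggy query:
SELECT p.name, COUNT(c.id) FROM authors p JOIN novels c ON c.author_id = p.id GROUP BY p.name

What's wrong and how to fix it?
Bug: An inner join excludes parents with zero children

Fix: Switch to LEFT JOIN to retain unmatched parent rows

Corrected query:
SELECT p.name, COUNT(c.id) FROM authors p LEFT JOIN novels c ON c.author_id = p.id GROUP BY p.name

Result:
name    | COUNT(c.id)
--------+------------
Asimov  | 1          
Atwood  | 4          
Austen  | 0          
Le Guin | 1          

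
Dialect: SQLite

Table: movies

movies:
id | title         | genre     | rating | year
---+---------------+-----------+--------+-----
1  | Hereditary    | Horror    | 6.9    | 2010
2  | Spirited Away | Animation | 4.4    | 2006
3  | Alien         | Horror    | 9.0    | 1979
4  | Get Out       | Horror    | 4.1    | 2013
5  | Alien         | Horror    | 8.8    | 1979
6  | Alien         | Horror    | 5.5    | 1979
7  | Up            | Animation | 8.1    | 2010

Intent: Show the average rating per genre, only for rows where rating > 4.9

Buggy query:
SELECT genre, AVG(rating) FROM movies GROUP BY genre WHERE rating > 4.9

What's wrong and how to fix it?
Bug: Row-level WHERE must come before GROUP BY in the clause order

Fix: Move the WHERE clause before GROUP BY

Corrected query:
SELECT genre, AVG(rating) FROM movies WHERE rating > 4.9 GROUP BY genre

Result:
genre     | AVG(rating)
----------+------------
Animation | 8.1        
Horror    | 7.55       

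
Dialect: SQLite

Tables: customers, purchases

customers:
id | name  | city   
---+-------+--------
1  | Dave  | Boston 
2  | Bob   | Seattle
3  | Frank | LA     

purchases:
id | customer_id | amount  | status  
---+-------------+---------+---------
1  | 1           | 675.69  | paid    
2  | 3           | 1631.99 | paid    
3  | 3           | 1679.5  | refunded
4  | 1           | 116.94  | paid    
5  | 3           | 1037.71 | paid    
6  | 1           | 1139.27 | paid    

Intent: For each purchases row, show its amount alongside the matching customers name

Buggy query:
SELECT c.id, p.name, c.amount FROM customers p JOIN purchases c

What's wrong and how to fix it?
Bug: Missing join condition: each purchases row is matched to all customers rows instead of just its own

Fix: Specify the join condition linking the foreign key to the parent id

Corrected query:
SELECT c.id, p.name, c.amount FROM customers p JOIN purchases c ON c.customer_id = p.id

Result:
id | name  | amount 
---+-------+--------
1  | Dave  | 675.69 
2  | Frank | 1631.99
3  | Frank | 1679.5 
4  | Dave  | 116.94 
5  | Frank | 1037.71
6  | Dave  | 1139.27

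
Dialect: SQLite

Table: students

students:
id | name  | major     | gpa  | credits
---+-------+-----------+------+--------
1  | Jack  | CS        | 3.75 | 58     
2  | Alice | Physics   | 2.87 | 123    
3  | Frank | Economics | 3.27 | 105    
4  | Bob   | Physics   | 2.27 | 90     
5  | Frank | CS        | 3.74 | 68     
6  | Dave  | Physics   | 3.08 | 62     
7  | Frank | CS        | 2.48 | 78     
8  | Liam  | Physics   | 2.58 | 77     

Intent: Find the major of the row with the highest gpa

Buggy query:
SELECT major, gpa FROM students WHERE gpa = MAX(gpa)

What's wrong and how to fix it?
Bug: WHERE is evaluated per row; an aggregate over the whole table isn't defined there

Fix: Wrap MAX in a scalar subquery so WHERE compares against a single value

Corrected query:
SELECT major, gpa FROM students WHERE gpa = (SELECT MAX(gpa) FROM students)

Result:
major | gpa 
------+-----
CS    | 3.75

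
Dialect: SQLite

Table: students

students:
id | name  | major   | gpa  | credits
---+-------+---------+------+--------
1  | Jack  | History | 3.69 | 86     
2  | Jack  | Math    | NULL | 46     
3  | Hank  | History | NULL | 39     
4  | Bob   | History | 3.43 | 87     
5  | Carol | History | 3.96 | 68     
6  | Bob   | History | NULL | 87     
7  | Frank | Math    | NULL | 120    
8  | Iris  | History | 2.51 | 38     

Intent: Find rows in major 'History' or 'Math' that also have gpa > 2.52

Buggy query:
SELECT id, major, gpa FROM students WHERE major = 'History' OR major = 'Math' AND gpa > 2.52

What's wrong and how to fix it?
Bug: AND binds tighter than OR, so this parses as major = 'History' OR (major = 'Math' AND gpa > 2.52)

Fix: Group the OR with parentheses (or use IN), then AND the threshold

Corrected query:
SELECT id, major, gpa FROM students WHERE (major = 'History' OR major = 'Math') AND gpa > 2.52

Result:
id | major   | gpa 
---+---------+-----
1  | History | 3.69
4  | History | 3.43
5  | History | 3.96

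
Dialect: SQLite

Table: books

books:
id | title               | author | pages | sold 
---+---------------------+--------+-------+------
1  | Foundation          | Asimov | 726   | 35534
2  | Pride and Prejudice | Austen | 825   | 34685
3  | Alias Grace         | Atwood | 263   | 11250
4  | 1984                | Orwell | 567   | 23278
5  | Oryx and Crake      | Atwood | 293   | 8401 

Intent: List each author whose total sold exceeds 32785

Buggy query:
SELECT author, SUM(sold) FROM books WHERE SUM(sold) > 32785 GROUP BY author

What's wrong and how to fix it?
Bug: WHERE runs before GROUP BY, so aggregates aren't available there

Fix: Use HAVING (which filters groups after aggregation) instead of WHERE

Corrected query:
SELECT author, SUM(sold) FROM books GROUP BY author HAVING SUM(sold) > 32785

Result:
author | SUM(sold)
-------+----------
Asimov | 35534    
Austen | 34685    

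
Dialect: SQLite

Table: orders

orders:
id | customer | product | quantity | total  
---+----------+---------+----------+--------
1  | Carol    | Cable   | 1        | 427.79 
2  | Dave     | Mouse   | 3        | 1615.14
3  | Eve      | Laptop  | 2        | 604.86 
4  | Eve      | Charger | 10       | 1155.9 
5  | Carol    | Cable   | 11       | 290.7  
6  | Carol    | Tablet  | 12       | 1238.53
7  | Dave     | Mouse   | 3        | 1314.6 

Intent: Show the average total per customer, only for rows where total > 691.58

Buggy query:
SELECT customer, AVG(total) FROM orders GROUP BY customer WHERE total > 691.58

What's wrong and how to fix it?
Bug: Row-level WHERE must come before GROUP BY in the clause order

Fix: Move the WHERE clause before GROUP BY

Corrected query:
SELECT customer, AVG(total) FROM orders WHERE total > 691.58 GROUP BY customer

Result:
customer | AVG(total)
---------+-----------
Carol    | 1238.53   
Dave     | 1464.87   
Eve      | 1155.9    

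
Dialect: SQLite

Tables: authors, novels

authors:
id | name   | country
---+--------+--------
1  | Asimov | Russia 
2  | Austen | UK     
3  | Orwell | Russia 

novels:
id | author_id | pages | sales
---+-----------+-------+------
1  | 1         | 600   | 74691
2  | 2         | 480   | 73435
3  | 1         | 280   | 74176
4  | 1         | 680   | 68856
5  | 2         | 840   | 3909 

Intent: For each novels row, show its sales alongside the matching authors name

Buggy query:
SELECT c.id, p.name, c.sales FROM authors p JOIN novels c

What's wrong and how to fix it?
Bug: JOIN with no ON clause produces a cartesian product; every novels row pairs with every authors row

Fix: Specify the join condition linking the foreign key to the parent id

Corrected query:
SELECT c.id, p.name, c.sales FROM authors p JOIN novels c ON c.author_id = p.id

Result:
id | name   | sales
---+--------+------
1  | Asimov | 74691
2  | Austen | 73435
3  | Asimov | 74176
4  | Asimov | 68856
5  | Austen | 3909 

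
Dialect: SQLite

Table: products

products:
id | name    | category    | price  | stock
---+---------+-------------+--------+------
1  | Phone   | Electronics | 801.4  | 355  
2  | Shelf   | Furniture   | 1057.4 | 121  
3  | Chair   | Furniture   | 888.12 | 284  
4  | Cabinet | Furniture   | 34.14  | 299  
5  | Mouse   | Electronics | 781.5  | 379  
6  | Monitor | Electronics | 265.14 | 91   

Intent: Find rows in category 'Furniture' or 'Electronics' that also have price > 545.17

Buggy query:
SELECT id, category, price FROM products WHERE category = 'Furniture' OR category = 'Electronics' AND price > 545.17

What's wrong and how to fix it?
Bug: Without parentheses, AND is evaluated before OR, so the price filter only applies to the 'Electronics' branch

Fix: Add parentheses around the OR so the AND applies to both alternatives

Corrected query:
SELECT id, category, price FROM products WHERE (category = 'Furniture' OR category = 'Electronics') AND price > 545.17

Result:
id | category    | price 
---+-------------+-------
1  | Electronics | 801.4 
2  | Furniture   | 1057.4
3  | Furniture   | 888.12
5  | Electronics | 781.5 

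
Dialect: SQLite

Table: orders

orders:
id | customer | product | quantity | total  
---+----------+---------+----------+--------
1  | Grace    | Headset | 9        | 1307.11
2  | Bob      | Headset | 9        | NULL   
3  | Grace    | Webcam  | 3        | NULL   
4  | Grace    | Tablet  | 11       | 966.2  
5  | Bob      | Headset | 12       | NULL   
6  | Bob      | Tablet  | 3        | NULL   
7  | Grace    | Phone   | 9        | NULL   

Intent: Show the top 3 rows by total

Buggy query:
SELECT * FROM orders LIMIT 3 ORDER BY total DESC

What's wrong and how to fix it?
Bug: ORDER BY cannot follow LIMIT; LIMIT is the final clause

Fix: Sort with ORDER BY, then apply LIMIT

Corrected query:
SELECT * FROM orders ORDER BY total DESC LIMIT 3

Result:
id | customer | product | quantity | total  
---+----------+---------+----------+--------
1  | Grace    | Headset | 9        | 1307.11
4  | Grace    | Tablet  | 11       | 966.2  
2  | Bob      | Headset | 9        | NULL   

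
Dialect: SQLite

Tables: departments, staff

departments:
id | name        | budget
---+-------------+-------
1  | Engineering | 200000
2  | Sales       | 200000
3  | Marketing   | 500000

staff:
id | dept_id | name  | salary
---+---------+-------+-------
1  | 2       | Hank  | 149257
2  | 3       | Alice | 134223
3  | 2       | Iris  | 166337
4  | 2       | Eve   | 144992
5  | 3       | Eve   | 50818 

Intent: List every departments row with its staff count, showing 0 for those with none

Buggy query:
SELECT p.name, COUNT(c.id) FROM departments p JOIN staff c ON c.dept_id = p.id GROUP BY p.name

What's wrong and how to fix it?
Bug: INNER JOIN drops departments rows that have no matching staff rows

Fix: Switch to LEFT JOIN to retain unmatched parent rows

Corrected query:
SELECT p.name, COUNT(c.id) FROM departments p LEFT JOIN staff c ON c.dept_id = p.id GROUP BY p.name

Result:
name        | COUNT(c.id)
------------+------------
Engineering | 0          
Marketing   | 2          
Sales       | 3          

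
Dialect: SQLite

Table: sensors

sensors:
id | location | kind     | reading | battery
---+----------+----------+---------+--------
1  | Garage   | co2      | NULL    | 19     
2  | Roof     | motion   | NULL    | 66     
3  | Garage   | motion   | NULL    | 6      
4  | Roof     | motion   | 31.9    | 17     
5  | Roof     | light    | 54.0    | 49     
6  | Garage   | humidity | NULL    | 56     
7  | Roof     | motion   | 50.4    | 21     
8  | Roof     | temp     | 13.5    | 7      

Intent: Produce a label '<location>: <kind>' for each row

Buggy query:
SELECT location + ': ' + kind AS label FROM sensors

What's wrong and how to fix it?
Bug: SQLite uses || for string concatenation; + coerces text to numbers (yielding 0)

Fix: Use the || operator for string concatenation

Corrected query:
SELECT location || ': ' || kind AS label FROM sensors

Result:
label           
----------------
Garage: co2     
Roof: motion    
Garage: motion  
Roof: motion    
Roof: light     
Garage: humidity
Roof: motion    
Roof: temp      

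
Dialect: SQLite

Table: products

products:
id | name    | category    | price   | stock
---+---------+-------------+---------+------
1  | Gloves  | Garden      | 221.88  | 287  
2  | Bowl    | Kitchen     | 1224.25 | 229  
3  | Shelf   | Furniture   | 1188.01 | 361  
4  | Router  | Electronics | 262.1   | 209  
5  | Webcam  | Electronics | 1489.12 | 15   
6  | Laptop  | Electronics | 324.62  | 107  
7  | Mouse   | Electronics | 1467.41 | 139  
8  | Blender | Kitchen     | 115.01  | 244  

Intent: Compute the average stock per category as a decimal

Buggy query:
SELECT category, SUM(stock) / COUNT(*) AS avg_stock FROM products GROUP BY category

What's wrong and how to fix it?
Bug: Both operands are integers, so '/' performs integer division and truncates

Fix: Multiply by 1.0 (or CAST to REAL) to force floating-point division

Corrected query:
SELECT category, SUM(stock) * 1.0 / COUNT(*) AS avg_stock FROM products GROUP BY category

Result:
category    | avg_stock
------------+----------
Electronics | 117.5    
Furniture   | 361      
Garden      | 287      
Kitchen     | 236.5    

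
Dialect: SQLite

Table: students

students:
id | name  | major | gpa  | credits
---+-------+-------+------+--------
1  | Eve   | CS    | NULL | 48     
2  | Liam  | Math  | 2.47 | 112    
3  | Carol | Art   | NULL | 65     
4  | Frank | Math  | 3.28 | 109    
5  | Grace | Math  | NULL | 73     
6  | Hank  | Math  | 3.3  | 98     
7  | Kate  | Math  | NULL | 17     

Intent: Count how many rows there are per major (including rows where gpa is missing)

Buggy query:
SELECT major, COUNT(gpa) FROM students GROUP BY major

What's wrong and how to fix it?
Bug: COUNT(gpa) skips NULLs, so groups with missing gpa are undercounted

Fix: Use COUNT(*) to count all rows regardless of NULL

Corrected query:
SELECT major, COUNT(*) FROM students GROUP BY major

Result:
major | COUNT(*)
------+---------
Art   | 1       
CS    | 1       
Math  | 5       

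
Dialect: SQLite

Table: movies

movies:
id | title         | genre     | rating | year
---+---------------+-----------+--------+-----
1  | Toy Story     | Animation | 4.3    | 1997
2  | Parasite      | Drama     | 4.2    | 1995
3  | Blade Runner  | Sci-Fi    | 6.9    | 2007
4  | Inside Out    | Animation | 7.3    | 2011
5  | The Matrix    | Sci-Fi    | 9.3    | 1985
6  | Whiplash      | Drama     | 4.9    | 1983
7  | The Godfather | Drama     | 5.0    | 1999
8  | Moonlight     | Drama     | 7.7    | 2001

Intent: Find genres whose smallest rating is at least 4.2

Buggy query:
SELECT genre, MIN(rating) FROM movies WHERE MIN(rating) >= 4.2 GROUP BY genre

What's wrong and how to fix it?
Bug: Aggregates like MIN are computed per group after WHERE runs

Fix: Replace WHERE with HAVING after the GROUP BY

Corrected query:
SELECT genre, MIN(rating) FROM movies GROUP BY genre HAVING MIN(rating) >= 4.2

Result:
genre     | MIN(rating)
----------+------------
Animation | 4.3        
Drama     | 4.2        
Sci-Fi    | 6.9        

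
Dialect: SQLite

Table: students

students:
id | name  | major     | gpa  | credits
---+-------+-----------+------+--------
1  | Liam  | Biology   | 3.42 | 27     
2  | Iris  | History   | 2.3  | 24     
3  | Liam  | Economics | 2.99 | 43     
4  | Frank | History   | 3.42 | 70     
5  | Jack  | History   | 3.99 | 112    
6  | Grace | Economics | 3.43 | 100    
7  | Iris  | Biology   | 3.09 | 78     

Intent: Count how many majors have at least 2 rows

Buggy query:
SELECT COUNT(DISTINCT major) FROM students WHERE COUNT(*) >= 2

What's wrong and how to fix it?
Bug: WHERE filters individual rows, not groups, so a group-level COUNT is invalid there

Fix: Group first with HAVING COUNT(*) >= 2, then COUNT the resulting groups

Corrected query:
SELECT COUNT(*) FROM (SELECT major FROM students GROUP BY major HAVING COUNT(*) >= 2)

Result:
COUNT(*)
--------
3       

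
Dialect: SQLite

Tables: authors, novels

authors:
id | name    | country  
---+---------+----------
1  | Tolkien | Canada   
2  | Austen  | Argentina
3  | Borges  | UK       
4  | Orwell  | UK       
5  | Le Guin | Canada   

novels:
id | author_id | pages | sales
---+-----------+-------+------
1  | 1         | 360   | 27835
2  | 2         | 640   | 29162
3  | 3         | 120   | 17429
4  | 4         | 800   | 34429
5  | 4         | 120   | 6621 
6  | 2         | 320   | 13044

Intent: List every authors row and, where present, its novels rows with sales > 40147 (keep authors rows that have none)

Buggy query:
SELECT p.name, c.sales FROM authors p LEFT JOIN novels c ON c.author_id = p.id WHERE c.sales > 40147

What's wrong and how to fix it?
Bug: A WHERE condition on the right-hand table after LEFT JOIN drops unmatched parents

Fix: Put 'c.sales > 40147' in the JOIN's ON clause instead of WHERE

Corrected query:
SELECT p.name, c.sales FROM authors p LEFT JOIN novels c ON c.author_id = p.id AND c.sales > 40147

Result:
name    | sales
--------+------
Tolkien | NULL 
Austen  | NULL 
Borges  | NULL 
Orwell  | NULL 
Le Guin | NULL 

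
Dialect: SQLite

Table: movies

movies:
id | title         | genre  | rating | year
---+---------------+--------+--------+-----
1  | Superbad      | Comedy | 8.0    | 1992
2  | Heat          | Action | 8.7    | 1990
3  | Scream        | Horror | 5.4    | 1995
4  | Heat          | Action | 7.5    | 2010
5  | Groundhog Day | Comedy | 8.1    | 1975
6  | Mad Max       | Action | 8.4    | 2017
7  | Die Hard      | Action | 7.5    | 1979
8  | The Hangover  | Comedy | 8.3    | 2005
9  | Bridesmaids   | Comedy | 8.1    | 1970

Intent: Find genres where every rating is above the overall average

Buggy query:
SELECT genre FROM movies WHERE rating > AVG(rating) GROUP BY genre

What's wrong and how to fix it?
Bug: WHERE evaluates per row before aggregation, so AVG() is unavailable

Fix: Compute the overall average in a scalar subquery and compare each group's MIN against it in HAVING

Corrected query:
SELECT genre FROM movies GROUP BY genre HAVING MIN(rating) > (SELECT AVG(rating) FROM movies)

Result:
genre 
------
Comedy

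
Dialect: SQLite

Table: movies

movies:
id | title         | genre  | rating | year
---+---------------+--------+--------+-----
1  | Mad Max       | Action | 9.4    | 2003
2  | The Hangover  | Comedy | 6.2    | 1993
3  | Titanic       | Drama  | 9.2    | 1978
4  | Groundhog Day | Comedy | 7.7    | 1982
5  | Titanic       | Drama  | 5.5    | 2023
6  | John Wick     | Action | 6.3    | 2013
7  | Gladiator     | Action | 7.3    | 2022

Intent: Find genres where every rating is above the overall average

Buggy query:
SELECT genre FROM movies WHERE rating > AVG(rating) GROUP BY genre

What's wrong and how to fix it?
Bug: AVG() is an aggregate; it can't sit directly in WHERE

Fix: Use a subquery for AVG and a HAVING MIN(...) filter so the condition holds for every row in the group

Corrected query:
SELECT genre FROM movies GROUP BY genre HAVING MIN(rating) > (SELECT AVG(rating) FROM movies)

Result:
(no rows)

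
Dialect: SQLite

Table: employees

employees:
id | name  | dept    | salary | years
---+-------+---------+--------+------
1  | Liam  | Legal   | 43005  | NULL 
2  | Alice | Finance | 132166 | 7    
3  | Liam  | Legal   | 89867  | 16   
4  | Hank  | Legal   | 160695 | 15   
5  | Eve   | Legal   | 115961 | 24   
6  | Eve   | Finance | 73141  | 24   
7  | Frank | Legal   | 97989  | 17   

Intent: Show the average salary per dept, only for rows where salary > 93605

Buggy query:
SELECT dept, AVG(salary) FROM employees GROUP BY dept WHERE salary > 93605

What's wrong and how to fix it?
Bug: WHERE cannot follow GROUP BY

Fix: Place WHERE between FROM and GROUP BY

Corrected query:
SELECT dept, AVG(salary) FROM employees WHERE salary > 93605 GROUP BY dept

Result:
dept    | AVG(salary)  
--------+--------------
Finance | 132166       
Legal   | 124881.666667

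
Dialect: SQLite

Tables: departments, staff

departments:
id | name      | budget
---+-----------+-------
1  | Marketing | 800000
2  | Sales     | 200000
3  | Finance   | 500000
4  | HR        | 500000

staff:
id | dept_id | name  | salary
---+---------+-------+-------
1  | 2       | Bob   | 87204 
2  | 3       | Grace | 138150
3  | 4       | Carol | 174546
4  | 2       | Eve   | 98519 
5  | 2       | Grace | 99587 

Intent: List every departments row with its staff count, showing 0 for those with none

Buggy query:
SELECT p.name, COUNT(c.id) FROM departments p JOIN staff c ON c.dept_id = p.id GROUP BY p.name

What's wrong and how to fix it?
Bug: INNER JOIN drops departments rows that have no matching staff rows

Fix: Use LEFT JOIN so parents without children still appear (COUNT(c.id) gives 0)

Corrected query:
SELECT p.name, COUNT(c.id) FROM departments p LEFT JOIN staff c ON c.dept_id = p.id GROUP BY p.name

Result:
name      | COUNT(c.id)
----------+------------
Finance   | 1          
HR        | 1          
Marketing | 0          
Sales     | 3          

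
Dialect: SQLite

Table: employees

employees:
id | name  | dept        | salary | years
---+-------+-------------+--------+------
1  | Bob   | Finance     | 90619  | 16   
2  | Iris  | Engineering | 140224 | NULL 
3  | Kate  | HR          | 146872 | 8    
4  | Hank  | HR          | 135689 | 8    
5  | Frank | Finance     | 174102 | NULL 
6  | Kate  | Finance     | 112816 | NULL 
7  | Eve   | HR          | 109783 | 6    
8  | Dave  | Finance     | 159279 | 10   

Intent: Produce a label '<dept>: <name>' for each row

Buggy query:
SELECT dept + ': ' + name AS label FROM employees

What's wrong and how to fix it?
Bug: '+' is numeric addition; on text columns SQLite converts them to 0 instead of concatenating

Fix: Replace + with || to concatenate text

Corrected query:
SELECT dept || ': ' || name AS label FROM employees

Result:
label            
-----------------
Finance: Bob     
Engineering: Iris
HR: Kate         
HR: Hank         
Finance: Frank   
Finance: Kate    
HR: Eve          
Finance: Dave    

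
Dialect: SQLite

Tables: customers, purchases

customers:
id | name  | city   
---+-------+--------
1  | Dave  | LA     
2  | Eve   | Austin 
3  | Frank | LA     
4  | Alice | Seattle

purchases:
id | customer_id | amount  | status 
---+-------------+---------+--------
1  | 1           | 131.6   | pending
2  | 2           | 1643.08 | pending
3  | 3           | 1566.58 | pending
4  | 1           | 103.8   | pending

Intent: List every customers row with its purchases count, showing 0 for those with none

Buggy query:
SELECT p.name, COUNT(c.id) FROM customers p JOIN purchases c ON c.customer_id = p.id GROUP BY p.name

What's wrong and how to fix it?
Bug: An inner join excludes parents with zero children

Fix: Switch to LEFT JOIN to retain unmatched parent rows

Corrected query:
SELECT p.name, COUNT(c.id) FROM customers p LEFT JOIN purchases c ON c.customer_id = p.id GROUP BY p.name

Result:
name  | COUNT(c.id)
------+------------
Alice | 0          
Dave  | 2          
Eve   | 1          
Frank | 1          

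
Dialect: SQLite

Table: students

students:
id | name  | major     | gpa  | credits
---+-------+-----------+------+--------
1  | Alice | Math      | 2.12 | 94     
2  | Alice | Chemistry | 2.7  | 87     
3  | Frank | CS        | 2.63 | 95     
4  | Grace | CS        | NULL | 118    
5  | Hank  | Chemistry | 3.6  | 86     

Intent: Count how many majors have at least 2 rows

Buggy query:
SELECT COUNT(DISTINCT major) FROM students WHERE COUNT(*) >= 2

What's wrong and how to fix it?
Bug: COUNT(*) cannot appear in WHERE; the per-group count doesn't exist yet

Fix: Use a subquery that GROUPs and filters with HAVING, then count its rows

Corrected query:
SELECT COUNT(*) FROM (SELECT major FROM students GROUP BY major HAVING COUNT(*) >= 2)

Result:
COUNT(*)
--------
2       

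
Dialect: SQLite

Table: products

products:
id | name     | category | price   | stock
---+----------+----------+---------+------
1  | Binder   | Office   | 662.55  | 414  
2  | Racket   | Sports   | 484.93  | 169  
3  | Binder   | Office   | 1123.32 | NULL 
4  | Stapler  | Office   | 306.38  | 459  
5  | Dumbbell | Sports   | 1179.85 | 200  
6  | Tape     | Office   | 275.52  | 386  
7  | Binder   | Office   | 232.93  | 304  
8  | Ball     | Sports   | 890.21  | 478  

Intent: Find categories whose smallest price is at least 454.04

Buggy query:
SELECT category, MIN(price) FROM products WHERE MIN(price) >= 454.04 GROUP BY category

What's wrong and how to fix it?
Bug: Aggregates like MIN are computed per group after WHERE runs

Fix: Replace WHERE with HAVING after the GROUP BY

Corrected query:
SELECT category, MIN(price) FROM products GROUP BY category HAVING MIN(price) >= 454.04

Result:
category | MIN(price)
---------+-----------
Sports   | 484.93    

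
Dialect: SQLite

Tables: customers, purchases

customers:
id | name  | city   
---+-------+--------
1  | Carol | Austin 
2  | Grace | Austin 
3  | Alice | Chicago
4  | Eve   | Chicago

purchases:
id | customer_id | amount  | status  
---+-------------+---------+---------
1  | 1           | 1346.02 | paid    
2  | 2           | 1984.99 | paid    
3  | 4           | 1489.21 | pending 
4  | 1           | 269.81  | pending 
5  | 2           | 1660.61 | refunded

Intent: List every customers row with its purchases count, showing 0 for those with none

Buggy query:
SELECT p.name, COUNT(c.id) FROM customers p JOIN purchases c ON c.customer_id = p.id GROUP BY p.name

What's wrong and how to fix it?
Bug: INNER JOIN drops customers rows that have no matching purchases rows

Fix: Switch to LEFT JOIN to retain unmatched parent rows

Corrected query:
SELECT p.name, COUNT(c.id) FROM customers p LEFT JOIN purchases c ON c.customer_id = p.id GROUP BY p.name

Result:
name  | COUNT(c.id)
------+------------
Alice | 0          
Carol | 2          
Eve   | 1          
Grace | 2          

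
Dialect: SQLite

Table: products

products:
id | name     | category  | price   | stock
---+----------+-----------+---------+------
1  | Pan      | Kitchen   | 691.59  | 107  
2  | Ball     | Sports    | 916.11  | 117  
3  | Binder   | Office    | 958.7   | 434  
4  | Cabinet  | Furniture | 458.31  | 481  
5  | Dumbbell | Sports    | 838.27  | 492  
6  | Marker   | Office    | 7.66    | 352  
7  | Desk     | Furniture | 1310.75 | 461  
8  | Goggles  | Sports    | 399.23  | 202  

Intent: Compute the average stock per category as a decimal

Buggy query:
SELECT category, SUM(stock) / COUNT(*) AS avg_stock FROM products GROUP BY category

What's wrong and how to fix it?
Bug: SUM(stock) and COUNT(*) are both integers; the division truncates the fractional part

Fix: Multiply by 1.0 (or CAST to REAL) to force floating-point division

Corrected query:
SELECT category, SUM(stock) * 1.0 / COUNT(*) AS avg_stock FROM products GROUP BY category

Result:
category  | avg_stock 
----------+-----------
Furniture | 471       
Kitchen   | 107       
Office    | 393       
Sports    | 270.333333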